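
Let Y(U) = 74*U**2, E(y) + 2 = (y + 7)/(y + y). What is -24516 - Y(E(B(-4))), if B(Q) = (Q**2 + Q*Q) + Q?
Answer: -788989/32 ≈ -24656.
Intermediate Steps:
B(Q) = Q + 2*Q**2 (B(Q) = (Q**2 + Q**2) + Q = 2*Q**2 + Q = Q + 2*Q**2)
E(y) = -2 + (7 + y)/(2*y) (E(y) = -2 + (y + 7)/(y + y) = -2 + (7 + y)/((2*y)) = -2 + (7 + y)*(1/(2*y)) = -2 + (7 + y)/(2*y))
-24516 - Y(E(B(-4))) = -24516 - 74*((7 - (-12)*(1 + 2*(-4)))/(2*((-4*(1 + 2*(-4))))))**2 = -24516 - 74*((7 - (-12)*(1 - 8))/(2*((-4*(1 - 8)))))**2 = -24516 - 74*((7 - (-12)*(-7))/(2*((-4*(-7)))))**2 = -24516 - 74*((1/2)*(7 - 3*28)/28)**2 = -24516 - 74*((1/2)*(1/28)*(7 - 84))**2 = -24516 - 74*((1/2)*(1/28)*(-77))**2 = -24516 - 74*(-11/8)**2 = -24516 - 74*121/64 = -24516 - 1*4477/32 = -24516 - 4477/32 = -788989/32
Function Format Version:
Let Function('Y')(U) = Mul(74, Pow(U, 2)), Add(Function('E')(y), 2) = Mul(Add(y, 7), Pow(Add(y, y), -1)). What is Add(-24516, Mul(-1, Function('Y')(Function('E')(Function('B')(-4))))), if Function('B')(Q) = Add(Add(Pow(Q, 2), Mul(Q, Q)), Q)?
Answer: Rational(-788989, 32) ≈ -24656.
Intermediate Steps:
Function('B')(Q) = Add(Q, Mul(2, Pow(Q, 2))) (Function('B')(Q) = Add(Add(Pow(Q, 2), Pow(Q, 2)), Q) = Add(Mul(2, Pow(Q, 2)), Q) = Add(Q, Mul(2, Pow(Q, 2))))
Function('E')(y) = Add(-2, Mul(Rational(1, 2), Pow(y, -1), Add(7, y))) (Function('E')(y) = Add(-2, Mul(Add(y, 7), Pow(Add(y, y), -1))) = Add(-2, Mul(Add(7, y), Pow(Mul(2, y), -1))) = Add(-2, Mul(Add(7, y), Mul(Rational(1, 2), Pow(y, -1)))) = Add(-2, Mul(Rational(1, 2), Pow(y, -1), Add(7, y))))
Add(-24516, Mul(-1, Function('Y')(Function('E')(Function('B')(-4))))) = Add(-24516, Mul(-1, Mul(74, Pow(Mul(Rational(1, 2), Pow(Mul(-4, Add(1, Mul(2, -4))), -1), Add(7, Mul(-3, Mul(-4, Add(1, Mul(2, -4)))))), 2)))) = Add(-24516, Mul(-1, Mul(74, Pow(Mul(Rational(1, 2), Pow(Mul(-4, Add(1, -8)), -1), Add(7, Mul(-3, Mul(-4, Add(1, -8))))), 2)))) = Add(-24516, Mul(-1, Mul(74, Pow(Mul(Rational(1, 2), Pow(Mul(-4, -7), -1), Add(7, Mul(-3, Mul(-4, -7)))), 2)))) = Add(-24516, Mul(-1, Mul(74, Pow(Mul(Rational(1, 2), Pow(28, -1), Add(7, Mul(-3, 28))), 2)))) = Add(-24516, Mul(-1, Mul(74, Pow(Mul(Rational(1, 2), Rational(1, 28), Add(7, -84)), 2)))) = Add(-24516, Mul(-1, Mul(74, Pow(Mul(Rational(1, 2), Rational(1, 28), -77), 2)))) = Add(-24516, Mul(-1, Mul(74, Pow(Rational(-11, 8), 2)))) = Add(-24516, Mul(-1, Mul(74, Rational(121, 64)))) = Add(-24516, Mul(-1, Rational(4477, 32))) = Add(-24516, Rational(-4477, 32)) = Rational(-788989, 32)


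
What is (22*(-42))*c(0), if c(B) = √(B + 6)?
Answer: -924*√6 ≈ -2263.3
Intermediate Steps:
c(B) = √(6 + B)
(22*(-42))*c(0) = (22*(-42))*√(6 + 0) = -924*√6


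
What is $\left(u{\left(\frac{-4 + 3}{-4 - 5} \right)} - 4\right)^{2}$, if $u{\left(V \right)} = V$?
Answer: $\frac{1225}{81} \approx 15.123$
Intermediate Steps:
$\left(u{\left(\frac{-4 + 3}{-4 - 5} \right)} - 4\right)^{2} = \left(\frac{-4 + 3}{-4 - 5} - 4\right)^{2} = \left(- \frac{1}{-9} - 4\right)^{2} = \left(\left(-1\right) \left(- \frac{1}{9}\right) - 4\right)^{2} = \left(\frac{1}{9} - 4\right)^{2} = \left(- \frac{35}{9}\right)^{2} = \frac{1225}{81}$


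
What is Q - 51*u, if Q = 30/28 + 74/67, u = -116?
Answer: 5551249/938 ≈ 5918.2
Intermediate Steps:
Q = 2041/938 (Q = 30*(1/28) + 74*(1/67) = 15/14 + 74/67 = 2041/938 ≈ 2.1759)
Q - 51*u = 2041/938 - 51*(-116) = 2041/938 + 5916 = 5551249/938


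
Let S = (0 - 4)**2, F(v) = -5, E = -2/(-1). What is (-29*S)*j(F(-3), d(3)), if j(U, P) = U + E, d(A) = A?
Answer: 1392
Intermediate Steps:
E = 2 (E = -2*(-1) = 2)
S = 16 (S = (-4)**2 = 16)
j(U, P) = 2 + U (j(U, P) = U + 2 = 2 + U)
(-29*S)*j(F(-3), d(3)) = (-29*16)*(2 - 5) = -464*(-3) = 1392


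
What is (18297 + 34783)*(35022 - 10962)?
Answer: 1277104800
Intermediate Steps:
(18297 + 34783)*(35022 - 10962) = 53080*24060 = 1277104800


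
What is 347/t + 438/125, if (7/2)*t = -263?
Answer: -73237/65750 ≈ -1.1139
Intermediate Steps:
t = -526/7 (t = (2/7)*(-263) = -526/7 ≈ -75.143)
347/t + 438/125 = 347/(-526/7) + 438/125 = 347*(-7/526) + 438*(1/125) = -2429/526 + 438/125 = -73237/65750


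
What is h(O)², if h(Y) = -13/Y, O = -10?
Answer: 169/100 ≈ 1.6900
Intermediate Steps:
h(O)² = (-13/(-10))² = (-13*(-⅒))² = (13/10)² = 169/100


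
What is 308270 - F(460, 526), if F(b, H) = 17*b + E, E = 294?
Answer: 300156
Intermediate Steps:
F(b, H) = 294 + 17*b (F(b, H) = 17*b + 294 = 294 + 17*b)
308270 - F(460, 526) = 308270 - (294 + 17*460) = 308270 - (294 + 7820) = 308270 - 1*8114 = 308270 - 8114 = 300156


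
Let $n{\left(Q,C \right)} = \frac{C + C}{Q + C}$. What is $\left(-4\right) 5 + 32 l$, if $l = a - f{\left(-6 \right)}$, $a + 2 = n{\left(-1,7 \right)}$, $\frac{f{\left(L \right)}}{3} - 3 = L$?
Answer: $\frac{836}{3} \approx 278.67$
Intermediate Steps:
$f{\left(L \right)} = 9 + 3 L$
$n{\left(Q,C \right)} = \frac{2 C}{C + Q}$
$a = \frac{1}{3}$ ($a = -2 + 2 \cdot 7 \frac{1}{7 - 1} = -2 + 2 \cdot 7 \cdot \frac{1}{6} = -2 + \frac{7}{3} = \frac{1}{3} \approx 0.33333$)
$l = \frac{28}{3}$ ($l = \frac{1}{3} - \left(9 + 3 \left(-6\right)\right) = \frac{1}{3} - \left(9 - 18\right) = \frac{1}{3} - -9 = \frac{1}{3} + 9 = \frac{28}{3} \approx 9.3333$)
$\left(-4\right) 5 + 32 l = \left(-4\right) 5 + 32 \cdot \frac{28}{3} = -20 + \frac{896}{3} = \frac{836}{3}$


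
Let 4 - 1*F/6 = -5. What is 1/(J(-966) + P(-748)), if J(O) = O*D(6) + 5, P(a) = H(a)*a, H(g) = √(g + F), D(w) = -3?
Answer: 2903/396723185 + 748*I*√694/396723185 ≈ 7.3174e-6 + 4.967e-5*I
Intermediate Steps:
F = 54 (F = 24 - 6*(-5) = 24 + 30 = 54)
H(g) = √(54 + g) (H(g) = √(g + 54) = √(54 + g))
P(a) = a*√(54 + a) (P(a) = √(54 + a)*a = a*√(54 + a))
J(O) = 5 - 3*O (J(O) = O*(-3) + 5 = -3*O + 5 = 5 - 3*O)
1/(J(-966) + P(-748)) = 1/((5 - 3*(-966)) - 748*√(54 - 748)) = 1/((5 + 2898) - 748*I*√694) = 1/(2903 - 748*I*√694)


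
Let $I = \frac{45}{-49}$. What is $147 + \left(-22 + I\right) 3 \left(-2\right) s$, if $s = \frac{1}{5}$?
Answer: $\frac{42753}{245} \approx 174.5$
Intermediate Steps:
$s = \frac{1}{5} \approx 0.2$
$I = - \frac{45}{49}$ ($I = 45 \left(- \frac{1}{49}\right) = - \frac{45}{49} \approx -0.91837$)
$147 + \left(-22 + I\right) 3 \left(-2\right) s = 147 + \left(-22 - \frac{45}{49}\right) 3 \left(-2\right) \frac{1}{5} = 147 - \frac{1123 \left(\left(-6\right) \frac{1}{5}\right)}{49} = 147 - - \frac{6738}{245} = 147 + \frac{6738}{245} = \frac{42753}{245}$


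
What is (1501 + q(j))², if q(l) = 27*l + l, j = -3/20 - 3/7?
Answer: 55115776/25 ≈ 2.2046e+6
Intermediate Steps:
j = -81/140 (j = -3*1/20 - 3*⅐ = -3/20 - 3/7 = -81/140 ≈ -0.57857)
q(l) = 28*l
(1501 + q(j))² = (1501 + 28*(-81/140))² = (1501 - 81/5)² = (7424/5)² = 55115776/25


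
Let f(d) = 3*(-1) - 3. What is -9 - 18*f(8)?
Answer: 99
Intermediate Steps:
f(d) = -6 (f(d) = -3 - 3 = -6)
-9 - 18*f(8) = -9 - 18*(-6) = -9 + 108 = 99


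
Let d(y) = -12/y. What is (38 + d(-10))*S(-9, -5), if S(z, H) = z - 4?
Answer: -2548/5 ≈ -509.60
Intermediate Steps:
S(z, H) = -4 + z
(38 + d(-10))*S(-9, -5) = (38 - 12/(-10))*(-4 - 9) = (38 - 12*(-⅒))*(-13) = (38 + 6/5)*(-13) = (196/5)*(-13) = -2548/5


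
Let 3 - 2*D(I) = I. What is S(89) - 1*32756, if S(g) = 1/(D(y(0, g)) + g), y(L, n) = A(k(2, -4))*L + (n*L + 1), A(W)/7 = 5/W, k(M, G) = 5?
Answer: -2948039/90 ≈ -32756.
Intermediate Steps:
A(W) = 35/W (A(W) = 7*(5/W) = 35/W)
y(L, n) = 1 + 7*L + L*n (y(L, n) = (35/5)*L + (n*L + 1) = (35*(⅕))*L + (L*n + 1) = 7*L + (1 + L*n) = 1 + 7*L + L*n)
D(I) = 3/2 - I/2
S(g) = 1/(1 + g) (S(g) = 1/((3/2 - (1 + 7*0 + 0*g)/2) + g) = 1/((3/2 - (1 + 0 + 0)/2) + g) = 1/((3/2 - ½*1) + g) = 1/((3/2 - ½) + g) = 1/(1 + g))
S(89) - 1*32756 = 1/(1 + 89) - 1*32756 = 1/90 - 32756 = -2948039/90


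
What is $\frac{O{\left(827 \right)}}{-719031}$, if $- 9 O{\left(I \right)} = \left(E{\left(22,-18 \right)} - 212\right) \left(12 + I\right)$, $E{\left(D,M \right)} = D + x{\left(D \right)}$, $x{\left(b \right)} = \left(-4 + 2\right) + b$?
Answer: $- \frac{142630}{6471279} \approx -0.02204$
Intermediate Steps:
$x{\left(b \right)} = -2 + b$
$E{\left(D,M \right)} = -2 + 2 D$ ($E{\left(D,M \right)} = D + \left(-2 + D\right) = -2 + 2 D$)
$O{\left(I \right)} = \frac{680}{3} + \frac{170 I}{9}$ ($O{\left(I \right)} = - \frac{\left(\left(-2 + 2 \cdot 22\right) - 212\right) \left(12 + I\right)}{9} = - \frac{\left(\left(-2 + 44\right) - 212\right) \left(12 + I\right)}{9} = - \frac{\left(42 - 212\right) \left(12 + I\right)}{9} = - \frac{\left(-170\right) \left(12 + I\right)}{9} = - \frac{-2040 - 170 I}{9} = \frac{680}{3} + \frac{170 I}{9}$)
$\frac{O{\left(827 \right)}}{-719031} = \frac{\frac{680}{3} + \frac{170}{9} \cdot 827}{-719031} = \left(\frac{680}{3} + \frac{140590}{9}\right) \left(- \frac{1}{719031}\right) = \frac{142630}{9} \left(- \frac{1}{719031}\right) = - \frac{142630}{6471279}$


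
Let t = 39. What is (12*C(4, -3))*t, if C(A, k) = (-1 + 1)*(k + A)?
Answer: 0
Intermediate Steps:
C(A, k) = 0 (C(A, k) = 0*(A + k) = 0)
(12*C(4, -3))*t = (12*0)*39 = 0*39 = 0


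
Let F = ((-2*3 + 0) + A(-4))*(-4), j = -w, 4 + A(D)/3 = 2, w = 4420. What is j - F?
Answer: -4468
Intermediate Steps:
A(D) = -6 (A(D) = -12 + 3*2 = -12 + 6 = -6)
j = -4420 (j = -1*4420 = -4420)
F = 48 (F = ((-2*3 + 0) - 6)*(-4) = ((-6 + 0) - 6)*(-4) = (-6 - 6)*(-4) = -12*(-4) = 48)
j - F = -4420 - 1*48 = -4420 - 48 = -4468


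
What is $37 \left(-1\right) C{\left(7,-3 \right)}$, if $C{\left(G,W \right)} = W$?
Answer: $111$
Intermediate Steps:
$37 \left(-1\right) C{\left(7,-3 \right)} = 37 \left(-1\right) \left(-3\right) = \left(-37\right) \left(-3\right) = 111$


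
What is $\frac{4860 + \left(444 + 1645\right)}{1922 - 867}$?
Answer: $\frac{6949}{1055} \approx 6.5867$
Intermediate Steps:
$\frac{4860 + \left(444 + 1645\right)}{1922 - 867} = \frac{4860 + 2089}{1055} = 6949 \cdot \frac{1}{1055} = \frac{6949}{1055}$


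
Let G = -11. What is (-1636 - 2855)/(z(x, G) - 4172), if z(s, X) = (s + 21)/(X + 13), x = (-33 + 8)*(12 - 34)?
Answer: 2994/2591 ≈ 1.1555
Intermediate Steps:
x = 550 (x = -25*(-22) = 550)
z(s, X) = (21 + s)/(13 + X)
(-1636 - 2855)/(z(x, G) - 4172) = (-1636 - 2855)/((21 + 550)/(13 - 11) - 4172) = -4491/(571/2 - 4172) = -4491/(-7773/2) = -4491*(-2/7773) = 2994/2591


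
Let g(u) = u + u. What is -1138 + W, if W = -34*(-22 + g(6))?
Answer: -798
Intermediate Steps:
g(u) = 2*u
W = 340 (W = -34*(-22 + 2*6) = -34*(-22 + 12) = -34*(-10) = 340)
-1138 + W = -1138 + 340 = -798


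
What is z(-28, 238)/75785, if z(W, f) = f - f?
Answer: 0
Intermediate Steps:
z(W, f) = 0
z(-28, 238)/75785 = 0/75785 = 0*(1/75785) = 0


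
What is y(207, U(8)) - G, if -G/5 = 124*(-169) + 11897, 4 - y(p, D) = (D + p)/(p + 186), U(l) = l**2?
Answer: -17799634/393 ≈ -45292.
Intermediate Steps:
y(p, D) = 4 - (D + p)/(186 + p) (y(p, D) = 4 - (D + p)/(p + 186) = 4 - (D + p)/(186 + p))
G = 45295 (G = -5*(124*(-169) + 11897) = -5*(-20956 + 11897) = -5*(-9059) = 45295)
y(207, U(8)) - G = (744 - 1*8**2 + 3*207)/(186 + 207) - 1*45295 = (744 - 1*64 + 621)/393 - 45295 = (744 - 64 + 621)/393 - 45295 = (1/393)*1301 - 45295 = 1301/393 - 45295 = -17799634/393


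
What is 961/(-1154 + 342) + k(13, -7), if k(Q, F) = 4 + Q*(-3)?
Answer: -29381/812 ≈ -36.183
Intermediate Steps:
k(Q, F) = 4 - 3*Q
961/(-1154 + 342) + k(13, -7) = 961/(-1154 + 342) + (4 - 3*13) = 961/(-812) + (4 - 39) = -1/812*961 - 35 = -961/812 - 35 = -29381/812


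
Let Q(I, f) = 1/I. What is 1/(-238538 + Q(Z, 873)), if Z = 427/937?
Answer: -427/101854789 ≈ -4.1922e-6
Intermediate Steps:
Z = 427/937 (Z = 427*(1/937) = 427/937 ≈ 0.45571)
1/(-238538 + Q(Z, 873)) = 1/(-238538 + 1/(427/937)) = 1/(-238538 + 937/427) = 1/(-101854789/427) = -427/101854789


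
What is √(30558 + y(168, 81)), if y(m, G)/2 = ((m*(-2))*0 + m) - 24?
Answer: √30846 ≈ 175.63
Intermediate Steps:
y(m, G) = -48 + 2*m (y(m, G) = 2*(((m*(-2))*0 + m) - 24) = 2*((-2*m*0 + m) - 24) = 2*((0 + m) - 24) = 2*(m - 24) = 2*(-24 + m) = -48 + 2*m)
√(30558 + y(168, 81)) = √(30558 + (-48 + 2*168)) = √(30558 + (-48 + 336)) = √(30558 + 288) = √30846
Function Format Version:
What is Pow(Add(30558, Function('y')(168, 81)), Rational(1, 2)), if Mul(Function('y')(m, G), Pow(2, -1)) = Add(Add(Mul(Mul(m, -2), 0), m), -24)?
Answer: Pow(30846, Rational(1, 2)) ≈ 175.63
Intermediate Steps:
Function('y')(m, G) = Add(-48, Mul(2, m)) (Function('y')(m, G) = Mul(2, Add(Add(Mul(Mul(m, -2), 0), m), -24)) = Mul(2, Add(Add(Mul(Mul(-2, m), 0), m), -24)) = Mul(2, Add(Add(0, m), -24)) = Mul(2, Add(m, -24)) = Mul(2, Add(-24, m)) = Add(-48, Mul(2, m)))
Pow(Add(30558, Function('y')(168, 81)), Rational(1, 2)) = Pow(Add(30558, Add(-48, Mul(2, 168))), Rational(1, 2)) = Pow(Add(30558, Add(-48, 336)), Rational(1, 2)) = Pow(Add(30558, 288), Rational(1, 2)) = Pow(30846, Rational(1, 2))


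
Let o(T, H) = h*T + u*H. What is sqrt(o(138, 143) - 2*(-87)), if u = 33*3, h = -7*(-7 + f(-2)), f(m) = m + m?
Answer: 3*sqrt(2773) ≈ 157.98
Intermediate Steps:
f(m) = 2*m
h = 77 (h = -7*(-7 + 2*(-2)) = -7*(-7 - 4) = -7*(-11) = 77)
u = 99
o(T, H) = 77*T + 99*H
sqrt(o(138, 143) - 2*(-87)) = sqrt((77*138 + 99*143) - 2*(-87)) = sqrt((10626 + 14157) + 174) = sqrt(24783 + 174) = sqrt(24957) = 3*sqrt(2773)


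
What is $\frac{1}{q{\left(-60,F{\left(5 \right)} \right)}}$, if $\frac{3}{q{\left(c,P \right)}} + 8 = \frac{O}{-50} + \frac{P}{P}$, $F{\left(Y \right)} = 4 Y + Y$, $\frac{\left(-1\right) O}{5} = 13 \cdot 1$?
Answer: $- \frac{19}{10} \approx -1.9$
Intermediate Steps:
$O = -65$ ($O = - 5 \cdot 13 \cdot 1 = \left(-5\right) 13 = -65$)
$F{\left(Y \right)} = 5 Y$
$q{\left(c,P \right)} = - \frac{10}{19}$ ($q{\left(c,P \right)} = \frac{3}{-8 + \left(- \frac{65}{-50} + \frac{P}{P}\right)} = \frac{3}{-8 + \left(\left(-65\right) \left(- \frac{1}{50}\right) + 1\right)} = \frac{3}{-8 + \left(\frac{13}{10} + 1\right)} = \frac{3}{-8 + \frac{23}{10}} = \frac{3}{- \frac{57}{10}} = 3 \left(- \frac{10}{57}\right) = - \frac{10}{19}$)
$\frac{1}{q{\left(-60,F{\left(5 \right)} \right)}} = \frac{1}{- \frac{10}{19}} = - \frac{19}{10}$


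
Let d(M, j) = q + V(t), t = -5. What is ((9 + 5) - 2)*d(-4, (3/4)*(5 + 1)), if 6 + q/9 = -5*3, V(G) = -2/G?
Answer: -11316/5 ≈ -2263.2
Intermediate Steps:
q = -189 (q = -54 + 9*(-5*3) = -54 + 9*(-15) = -54 - 135 = -189)
d(M, j) = -943/5 (d(M, j) = -189 - 2/(-5) = -189 - 2*(-⅕) = -189 + ⅖ = -943/5)
((9 + 5) - 2)*d(-4, (3/4)*(5 + 1)) = ((9 + 5) - 2)*(-943/5) = (14 - 2)*(-943/5) = 12*(-943/5) = -11316/5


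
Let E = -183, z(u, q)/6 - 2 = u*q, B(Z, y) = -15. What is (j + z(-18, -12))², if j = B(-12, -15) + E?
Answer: 1232100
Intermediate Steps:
z(u, q) = 12 + 6*q*u (z(u, q) = 12 + 6*(u*q) = 12 + 6*(q*u) = 12 + 6*q*u)
j = -198 (j = -15 - 183 = -198)
(j + z(-18, -12))² = (-198 + (12 + 6*(-12)*(-18)))² = (-198 + (12 + 1296))² = (-198 + 1308)² = 1110² = 1232100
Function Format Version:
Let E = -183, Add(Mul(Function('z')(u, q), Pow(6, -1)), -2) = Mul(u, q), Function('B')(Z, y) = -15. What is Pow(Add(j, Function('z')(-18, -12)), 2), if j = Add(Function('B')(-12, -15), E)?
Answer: 1232100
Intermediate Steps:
Function('z')(u, q) = Add(12, Mul(6, q, u)) (Function('z')(u, q) = Add(12, Mul(6, Mul(u, q))) = Add(12, Mul(6, Mul(q, u))) = Add(12, Mul(6, q, u)))
j = -198 (j = Add(-15, -183) = -198)
Pow(Add(j, Function('z')(-18, -12)), 2) = Pow(Add(-198, Add(12, Mul(6, -12, -18))), 2) = Pow(Add(-198, Add(12, 1296)), 2) = Pow(Add(-198, 1308), 2) = Pow(1110, 2) = 1232100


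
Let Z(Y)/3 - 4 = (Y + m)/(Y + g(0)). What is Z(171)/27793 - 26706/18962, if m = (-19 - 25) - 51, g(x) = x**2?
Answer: -1112980547/790516299 ≈ -1.4079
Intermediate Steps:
m = -95 (m = -44 - 51 = -95)
Z(Y) = 12 + 3*(-95 + Y)/Y (Z(Y) = 12 + 3*((Y - 95)/(Y + 0**2)) = 12 + 3*((-95 + Y)/(Y + 0)) = 12 + 3*((-95 + Y)/Y) = 12 + 3*(-95 + Y)/Y)
Z(171)/27793 - 26706/18962 = (15 - 285/171)/27793 - 26706/18962 = (15 - 285*1/171)*(1/27793) - 26706*1/18962 = (15 - 5/3)*(1/27793) - 13353/9481 = (40/3)*(1/27793) - 13353/9481 = 40/83379 - 13353/9481 = -1112980547/790516299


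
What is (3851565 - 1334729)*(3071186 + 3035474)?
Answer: 15369461727760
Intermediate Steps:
(3851565 - 1334729)*(3071186 + 3035474) = 2516836*6106660 = 15369461727760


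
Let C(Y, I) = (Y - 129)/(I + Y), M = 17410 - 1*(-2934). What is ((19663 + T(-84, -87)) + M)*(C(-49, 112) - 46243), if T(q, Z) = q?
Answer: -116315141501/63 ≈ -1.8463e+9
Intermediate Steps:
M = 20344 (M = 17410 + 2934 = 20344)
C(Y, I) = (-129 + Y)/(I + Y)
((19663 + T(-84, -87)) + M)*(C(-49, 112) - 46243) = ((19663 - 84) + 20344)*((-129 - 49)/(112 - 49) - 46243) = (19579 + 20344)*(-178/63 - 46243) = 39923*((1/63)*(-178) - 46243) = 39923*(-178/63 - 46243) = 39923*(-2913487/63) = -116315141501/63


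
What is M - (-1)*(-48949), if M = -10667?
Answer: -59616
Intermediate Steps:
M - (-1)*(-48949) = -10667 - (-1)*(-48949) = -10667 - 1*48949 = -10667 - 48949 = -59616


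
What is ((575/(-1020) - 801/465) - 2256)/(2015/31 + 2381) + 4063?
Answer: 314171251747/77342520 ≈ 4062.1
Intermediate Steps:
((575/(-1020) - 801/465) - 2256)/(2015/31 + 2381) + 4063 = ((575*(-1/1020) - 801*1/465) - 2256)/(2015*(1/31) + 2381) + 4063 = ((-115/204 - 267/155) - 2256)/(65 + 2381) + 4063 = (-72293/31620 - 2256)/2446 + 4063 = -71407013/31620*1/2446 + 4063 = -71407013/77342520 + 4063 = 314171251747/77342520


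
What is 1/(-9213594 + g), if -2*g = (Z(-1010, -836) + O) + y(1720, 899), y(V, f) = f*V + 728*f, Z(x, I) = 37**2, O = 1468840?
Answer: -2/22098149 ≈ -9.0505e-8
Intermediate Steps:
Z(x, I) = 1369
y(V, f) = 728*f + V*f (y(V, f) = V*f + 728*f = 728*f + V*f)
g = -3670961/2 (g = -((1369 + 1468840) + 899*(728 + 1720))/2 = -(1470209 + 899*2448)/2 = -(1470209 + 2200752)/2 = -1/2*3670961 = -3670961/2 ≈ -1.8355e+6)
1/(-9213594 + g) = 1/(-9213594 - 3670961/2) = 1/(-22098149/2) = -2/22098149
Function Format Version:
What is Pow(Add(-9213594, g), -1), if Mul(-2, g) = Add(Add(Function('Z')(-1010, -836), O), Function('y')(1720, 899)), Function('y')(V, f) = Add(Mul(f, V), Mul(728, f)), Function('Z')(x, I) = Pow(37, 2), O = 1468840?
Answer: Rational(-2, 22098149) ≈ -9.0505e-8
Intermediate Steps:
Function('Z')(x, I) = 1369
Function('y')(V, f) = Add(Mul(728, f), Mul(V, f)) (Function('y')(V, f) = Add(Mul(V, f), Mul(728, f)) = Add(Mul(728, f), Mul(V, f)))
g = Rational(-3670961, 2) (g = Mul(Rational(-1, 2), Add(Add(1369, 1468840), Mul(899, Add(728, 1720)))) = Mul(Rational(-1, 2), Add(1470209, Mul(899, 2448))) = Mul(Rational(-1, 2), Add(1470209, 2200752)) = Mul(Rational(-1, 2), 3670961) = Rational(-3670961, 2) ≈ -1.8355e+6)
Pow(Add(-9213594, g), -1) = Pow(Add(-9213594, Rational(-3670961, 2)), -1) = Pow(Rational(-22098149, 2), -1) = Rational(-2, 22098149)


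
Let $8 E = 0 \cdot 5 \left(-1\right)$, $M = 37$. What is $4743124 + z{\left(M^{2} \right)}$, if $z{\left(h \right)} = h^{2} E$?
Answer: $4743124$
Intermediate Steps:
$E = 0$ ($E = \frac{0 \cdot 5 \left(-1\right)}{8} = \frac{0 \left(-1\right)}{8} = \frac{1}{8} \cdot 0 = 0$)
$z{\left(h \right)} = 0$ ($z{\left(h \right)} = h^{2} \cdot 0 = 0$)
$4743124 + z{\left(M^{2} \right)} = 4743124 + 0 = 4743124$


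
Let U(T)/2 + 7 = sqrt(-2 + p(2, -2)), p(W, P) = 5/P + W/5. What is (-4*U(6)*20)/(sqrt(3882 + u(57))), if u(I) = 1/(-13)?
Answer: 16*sqrt(656045)*(70 - I*sqrt(410))/50465 ≈ 17.976 - 5.1998*I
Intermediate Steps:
u(I) = -1/13
p(W, P) = 5/P + W/5 (p(W, P) = 5/P + W*(1/5) = 5/P + W/5)
U(T) = -14 + I*sqrt(410)/5 (U(T) = -14 + 2*sqrt(-2 + (5/(-2) + (1/5)*2)) = -14 + 2*sqrt(-2 + (5*(-1/2) + 2/5)) = -14 + 2*sqrt(-2 + (-5/2 + 2/5)) = -14 + 2*sqrt(-2 - 21/10) = -14 + 2*sqrt(-41/10) = -14 + 2*(I*sqrt(410)/10) = -14 + I*sqrt(410)/5)
(-4*U(6)*20)/(sqrt(3882 + u(57))) = (-4*(-14 + I*sqrt(410)/5)*20)/(sqrt(3882 - 1/13)) = ((56 - 4*I*sqrt(410)/5)*20)/(sqrt(50465/13)) = (1120 - 16*I*sqrt(410))/((sqrt(656045)/13)) = (1120 - 16*I*sqrt(410))*(sqrt(656045)/50465) = sqrt(656045)*(1120 - 16*I*sqrt(410))/50465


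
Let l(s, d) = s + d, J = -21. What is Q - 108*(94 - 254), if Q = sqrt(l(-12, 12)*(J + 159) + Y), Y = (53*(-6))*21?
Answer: 17280 + 3*I*sqrt(742) ≈ 17280.0 + 81.719*I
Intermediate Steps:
l(s, d) = d + s
Y = -6678 (Y = -318*21 = -6678)
Q = 3*I*sqrt(742) (Q = sqrt((12 - 12)*(-21 + 159) - 6678) = sqrt(0*138 - 6678) = sqrt(0 - 6678) = sqrt(-6678) = 3*I*sqrt(742) ≈ 81.719*I)
Q - 108*(94 - 254) = 3*I*sqrt(742) - 108*(94 - 254) = 3*I*sqrt(742) - 108*(-160) = 3*I*sqrt(742) - 1*(-17280) = 3*I*sqrt(742) + 17280 = 17280 + 3*I*sqrt(742)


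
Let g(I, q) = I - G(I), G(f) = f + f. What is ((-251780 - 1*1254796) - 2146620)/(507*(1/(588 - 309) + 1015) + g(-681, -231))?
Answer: -339747228/47921767 ≈ -7.0896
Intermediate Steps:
G(f) = 2*f
g(I, q) = -I (g(I, q) = I - 2*I = -I)
((-251780 - 1*1254796) - 2146620)/(507*(1/(588 - 309) + 1015) + g(-681, -231)) = ((-251780 - 1*1254796) - 2146620)/(507*(1/(588 - 309) + 1015) - 1*(-681)) = ((-251780 - 1254796) - 2146620)/(507*(1/279 + 1015) + 681) = (-1506576 - 2146620)/(507*(1/279 + 1015) + 681) = -3653196/(507*(283186/279) + 681) = -3653196/(47858434/93 + 681) = -3653196/47921767/93 = -3653196*93/47921767 = -339747228/47921767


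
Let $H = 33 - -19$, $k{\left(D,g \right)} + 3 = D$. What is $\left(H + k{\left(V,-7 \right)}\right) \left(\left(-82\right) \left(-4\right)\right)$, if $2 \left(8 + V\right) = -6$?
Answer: $12464$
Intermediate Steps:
$V = -11$ ($V = -8 + \frac{1}{2} \left(-6\right) = -8 - 3 = -11$)
$k{\left(D,g \right)} = -3 + D$
$H = 52$ ($H = 33 + 19 = 52$)
$\left(H + k{\left(V,-7 \right)}\right) \left(\left(-82\right) \left(-4\right)\right) = \left(52 - 14\right) \left(\left(-82\right) \left(-4\right)\right) = \left(52 - 14\right) 328 = 38 \cdot 328 = 12464$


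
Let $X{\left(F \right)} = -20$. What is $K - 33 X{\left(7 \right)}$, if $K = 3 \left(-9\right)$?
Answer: $633$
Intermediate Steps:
$K = -27$
$K - 33 X{\left(7 \right)} = -27 - -660 = -27 + 660 = 633$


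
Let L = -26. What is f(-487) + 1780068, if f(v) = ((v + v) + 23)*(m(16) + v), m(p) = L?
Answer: 2267931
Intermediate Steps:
m(p) = -26
f(v) = (-26 + v)*(23 + 2*v) (f(v) = ((v + v) + 23)*(-26 + v) = (2*v + 23)*(-26 + v) = (23 + 2*v)*(-26 + v) = (-26 + v)*(23 + 2*v))
f(-487) + 1780068 = (-598 - 29*(-487) + 2*(-487)**2) + 1780068 = (-598 + 14123 + 2*237169) + 1780068 = (-598 + 14123 + 474338) + 1780068 = 487863 + 1780068 = 2267931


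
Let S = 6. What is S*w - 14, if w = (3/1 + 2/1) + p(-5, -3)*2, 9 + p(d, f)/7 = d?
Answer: -1160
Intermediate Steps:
p(d, f) = -63 + 7*d
w = -191 (w = (3/1 + 2/1) + (-63 + 7*(-5))*2 = (3*1 + 2*1) + (-63 - 35)*2 = (3 + 2) - 98*2 = 5 - 196 = -191)
S*w - 14 = 6*(-191) - 14 = -1146 - 14 = -1160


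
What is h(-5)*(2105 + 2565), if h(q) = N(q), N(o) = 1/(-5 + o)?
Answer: -467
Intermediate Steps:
h(q) = 1/(-5 + q)
h(-5)*(2105 + 2565) = (2105 + 2565)/(-5 - 5) = 4670/(-10) = -⅒*4670 = -467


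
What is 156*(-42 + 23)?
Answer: -2964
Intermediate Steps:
156*(-42 + 23) = 156*(-19) = -2964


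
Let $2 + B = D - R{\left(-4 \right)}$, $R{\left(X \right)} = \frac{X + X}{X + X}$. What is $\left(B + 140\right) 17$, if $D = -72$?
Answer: $1105$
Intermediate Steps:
$R{\left(X \right)} = 1$ ($R{\left(X \right)} = \frac{2 X}{2 X} = 2 X \frac{1}{2 X} = 1$)
$B = -75$ ($B = -2 - 73 = -75$)
$\left(B + 140\right) 17 = \left(-75 + 140\right) 17 = 65 \cdot 17 = 1105$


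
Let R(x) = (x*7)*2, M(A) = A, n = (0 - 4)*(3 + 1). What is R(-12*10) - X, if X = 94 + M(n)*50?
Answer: -974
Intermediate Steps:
n = -16 (n = -4*4 = -16)
R(x) = 14*x (R(x) = (7*x)*2 = 14*x)
X = -706 (X = 94 - 16*50 = 94 - 800 = -706)
R(-12*10) - X = 14*(-12*10) - 1*(-706) = 14*(-120) + 706 = -1680 + 706 = -974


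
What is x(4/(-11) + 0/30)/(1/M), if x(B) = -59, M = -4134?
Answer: 243906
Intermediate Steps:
x(4/(-11) + 0/30)/(1/M) = -59/(1/(-4134)) = -59/(-1/4134) = -59*(-4134) = 243906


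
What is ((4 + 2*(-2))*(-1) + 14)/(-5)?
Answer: -14/5 ≈ -2.8000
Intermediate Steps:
((4 + 2*(-2))*(-1) + 14)/(-5) = ((4 - 4)*(-1) + 14)*(-⅕) = (0*(-1) + 14)*(-⅕) = (0 + 14)*(-⅕) = 14*(-⅕) = -14/5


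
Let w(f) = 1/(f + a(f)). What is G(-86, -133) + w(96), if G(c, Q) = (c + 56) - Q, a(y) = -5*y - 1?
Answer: 39654/385 ≈ 103.00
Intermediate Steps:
a(y) = -1 - 5*y
G(c, Q) = 56 + c - Q (G(c, Q) = (56 + c) - Q = 56 + c - Q)
w(f) = 1/(-1 - 4*f) (w(f) = 1/(f + (-1 - 5*f)) = 1/(-1 - 4*f))
G(-86, -133) + w(96) = (56 - 86 - 1*(-133)) - 1/(1 + 4*96) = (56 - 86 + 133) - 1/(1 + 384) = 103 - 1/385 = 39654/385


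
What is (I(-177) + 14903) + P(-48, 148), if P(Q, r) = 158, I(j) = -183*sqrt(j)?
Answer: 15061 - 183*I*sqrt(177) ≈ 15061.0 - 2434.7*I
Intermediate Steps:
(I(-177) + 14903) + P(-48, 148) = (-183*I*sqrt(177) + 14903) + 158 = (14903 - 183*I*sqrt(177)) + 158 = 15061 - 183*I*sqrt(177)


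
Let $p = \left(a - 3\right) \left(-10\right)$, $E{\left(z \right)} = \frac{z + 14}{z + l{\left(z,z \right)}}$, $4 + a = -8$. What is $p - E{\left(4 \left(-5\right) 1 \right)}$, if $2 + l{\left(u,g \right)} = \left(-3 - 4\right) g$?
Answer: $\frac{8853}{59} \approx 150.05$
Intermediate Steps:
$a = -12$ ($a = -4 - 8 = -12$)
$l{\left(u,g \right)} = -2 - 7 g$ ($l{\left(u,g \right)} = -2 + \left(-3 - 4\right) g = -2 - 7 g$)
$E{\left(z \right)} = \frac{14 + z}{-2 - 6 z}$ ($E{\left(z \right)} = \frac{z + 14}{z - \left(2 + 7 z\right)} = \frac{14 + z}{-2 - 6 z}$)
$p = 150$ ($p = \left(-12 - 3\right) \left(-10\right) = \left(-15\right) \left(-10\right) = 150$)
$p - E{\left(4 \left(-5\right) 1 \right)} = 150 - \frac{-14 - 4 \left(-5\right) 1}{2 \left(1 + 3 \cdot 4 \left(-5\right) 1\right)} = 150 - \frac{-14 - \left(-20\right) 1}{2 \left(1 + 3 \left(\left(-20\right) 1\right)\right)} = 150 - \frac{-14 - -20}{2 \left(1 + 3 \left(-20\right)\right)} = 150 - \frac{-14 + 20}{2 \left(1 - 60\right)} = 150 - \frac{1}{2} \frac{1}{-59} \cdot 6 = 150 - \frac{1}{2} \left(- \frac{1}{59}\right) 6 = 150 - - \frac{3}{59} = 150 + \frac{3}{59} = \frac{8853}{59}$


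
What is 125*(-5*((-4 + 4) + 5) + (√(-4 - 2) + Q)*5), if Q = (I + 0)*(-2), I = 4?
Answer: -8125 + 625*I*√6 ≈ -8125.0 + 1530.9*I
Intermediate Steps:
Q = -8 (Q = (4 + 0)*(-2) = 4*(-2) = -8)
125*(-5*((-4 + 4) + 5) + (√(-4 - 2) + Q)*5) = 125*(-5*((-4 + 4) + 5) + (√(-4 - 2) - 8)*5) = 125*(-5*(0 + 5) + (√(-6) - 8)*5) = 125*(-5*5 + (I*√6 - 8)*5) = 125*(-25 + (-8 + I*√6)*5) = 125*(-25 + (-40 + 5*I*√6)) = 125*(-65 + 5*I*√6) = -8125 + 625*I*√6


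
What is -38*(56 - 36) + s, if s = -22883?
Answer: -23643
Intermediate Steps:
-38*(56 - 36) + s = -38*(56 - 36) - 22883 = -38*20 - 22883 = -760 - 22883 = -23643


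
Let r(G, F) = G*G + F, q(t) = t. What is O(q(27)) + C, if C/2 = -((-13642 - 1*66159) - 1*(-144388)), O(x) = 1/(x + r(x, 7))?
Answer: -98559761/763 ≈ -1.2917e+5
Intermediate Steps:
r(G, F) = F + G**2 (r(G, F) = G**2 + F = F + G**2)
O(x) = 1/(7 + x + x**2) (O(x) = 1/(x + (7 + x**2)) = 1/(7 + x + x**2))
C = -129174 (C = 2*(-((-13642 - 1*66159) - 1*(-144388))) = 2*(-((-13642 - 66159) + 144388)) = 2*(-(-79801 + 144388)) = 2*(-1*64587) = 2*(-64587) = -129174)
O(q(27)) + C = 1/(7 + 27 + 27**2) - 129174 = 1/(7 + 27 + 729) - 129174 = 1/763 - 129174 = -98559761/763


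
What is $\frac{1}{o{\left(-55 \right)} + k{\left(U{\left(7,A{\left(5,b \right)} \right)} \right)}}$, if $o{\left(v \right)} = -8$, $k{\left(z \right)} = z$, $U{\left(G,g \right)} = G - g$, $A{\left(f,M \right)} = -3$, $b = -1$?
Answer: $\frac{1}{2} \approx 0.5$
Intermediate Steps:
$\frac{1}{o{\left(-55 \right)} + k{\left(U{\left(7,A{\left(5,b \right)} \right)} \right)}} = \frac{1}{-8 + \left(7 - -3\right)} = \frac{1}{-8 + \left(7 + 3\right)} = \frac{1}{-8 + 10} = \frac{1}{2}$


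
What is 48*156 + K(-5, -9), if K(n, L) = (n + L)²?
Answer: 7684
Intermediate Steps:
K(n, L) = (L + n)²
48*156 + K(-5, -9) = 48*156 + (-9 - 5)² = 7488 + (-14)² = 7488 + 196 = 7684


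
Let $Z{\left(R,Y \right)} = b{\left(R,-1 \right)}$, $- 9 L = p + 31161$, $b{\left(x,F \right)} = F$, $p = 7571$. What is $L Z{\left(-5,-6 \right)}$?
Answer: $\frac{38732}{9} \approx 4303.6$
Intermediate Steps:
$L = - \frac{38732}{9}$ ($L = - \frac{7571 + 31161}{9} = \left(- \frac{1}{9}\right) 38732 = - \frac{38732}{9} \approx -4303.6$)
$Z{\left(R,Y \right)} = -1$
$L Z{\left(-5,-6 \right)} = \left(- \frac{38732}{9}\right) \left(-1\right) = \frac{38732}{9}$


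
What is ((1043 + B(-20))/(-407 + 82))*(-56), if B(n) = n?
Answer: 57288/325 ≈ 176.27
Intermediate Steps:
((1043 + B(-20))/(-407 + 82))*(-56) = ((1043 - 20)/(-407 + 82))*(-56) = (1023/(-325))*(-56) = (1023*(-1/325))*(-56) = -1023/325*(-56) = 57288/325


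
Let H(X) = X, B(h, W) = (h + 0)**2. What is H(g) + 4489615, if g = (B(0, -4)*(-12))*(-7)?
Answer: 4489615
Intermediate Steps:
B(h, W) = h**2
g = 0 (g = (0**2*(-12))*(-7) = (0*(-12))*(-7) = 0*(-7) = 0)
H(g) + 4489615 = 0 + 4489615 = 4489615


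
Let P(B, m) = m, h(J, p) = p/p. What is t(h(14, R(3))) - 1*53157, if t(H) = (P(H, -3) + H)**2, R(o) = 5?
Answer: -53153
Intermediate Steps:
h(J, p) = 1
t(H) = (-3 + H)**2
t(h(14, R(3))) - 1*53157 = (-3 + 1)**2 - 1*53157 = (-2)**2 - 53157 = 4 - 53157 = -53153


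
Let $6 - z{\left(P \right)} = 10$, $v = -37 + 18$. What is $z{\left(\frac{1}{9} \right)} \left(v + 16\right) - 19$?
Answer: $-7$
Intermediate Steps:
$v = -19$
$z{\left(P \right)} = -4$ ($z{\left(P \right)} = 6 - 10 = -4$)
$z{\left(\frac{1}{9} \right)} \left(v + 16\right) - 19 = - 4 \left(-19 + 16\right) - 19 = \left(-4\right) \left(-3\right) - 19 = 12 - 19 = -7$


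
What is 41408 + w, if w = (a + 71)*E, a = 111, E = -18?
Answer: 38132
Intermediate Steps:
w = -3276 (w = (111 + 71)*(-18) = 182*(-18) = -3276)
41408 + w = 41408 - 3276 = 38132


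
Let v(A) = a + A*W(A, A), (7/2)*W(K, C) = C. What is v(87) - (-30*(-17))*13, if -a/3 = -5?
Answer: -31167/7 ≈ -4452.4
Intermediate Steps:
a = 15 (a = -3*(-5) = 15)
W(K, C) = 2*C/7
v(A) = 15 + 2*A²/7 (v(A) = 15 + A*(2*A/7) = 15 + 2*A²/7)
v(87) - (-30*(-17))*13 = (15 + (2/7)*87²) - (-30*(-17))*13 = (15 + (2/7)*7569) - 510*13 = (15 + 15138/7) - 1*6630 = 15243/7 - 6630 = -31167/7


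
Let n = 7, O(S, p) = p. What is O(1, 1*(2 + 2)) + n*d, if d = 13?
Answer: 95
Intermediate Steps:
O(1, 1*(2 + 2)) + n*d = 1*(2 + 2) + 7*13 = 1*4 + 91 = 4 + 91 = 95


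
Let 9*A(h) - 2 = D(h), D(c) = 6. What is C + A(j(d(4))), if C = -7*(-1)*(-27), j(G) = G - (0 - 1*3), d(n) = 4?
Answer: -1693/9 ≈ -188.11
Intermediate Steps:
j(G) = 3 + G (j(G) = G - (0 - 3) = G - 1*(-3) = G + 3 = 3 + G)
C = -189 (C = 7*(-27) = -189)
A(h) = 8/9 (A(h) = 2/9 + (1/9)*6 = 2/9 + 2/3 = 8/9)
C + A(j(d(4))) = -189 + 8/9 = -1693/9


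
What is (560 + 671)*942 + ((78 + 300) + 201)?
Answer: 1160181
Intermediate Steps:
(560 + 671)*942 + ((78 + 300) + 201) = 1231*942 + (378 + 201) = 1159602 + 579 = 1160181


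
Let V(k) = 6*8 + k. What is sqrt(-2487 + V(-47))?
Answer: I*sqrt(2486) ≈ 49.86*I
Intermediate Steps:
V(k) = 48 + k
sqrt(-2487 + V(-47)) = sqrt(-2487 + (48 - 47)) = sqrt(-2487 + 1) = sqrt(-2486) = I*sqrt(2486)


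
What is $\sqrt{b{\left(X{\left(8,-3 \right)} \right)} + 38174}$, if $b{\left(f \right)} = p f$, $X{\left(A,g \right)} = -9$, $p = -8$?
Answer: $\sqrt{38246} \approx 195.57$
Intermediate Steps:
$b{\left(f \right)} = - 8 f$
$\sqrt{b{\left(X{\left(8,-3 \right)} \right)} + 38174} = \sqrt{\left(-8\right) \left(-9\right) + 38174} = \sqrt{72 + 38174} = \sqrt{38246}$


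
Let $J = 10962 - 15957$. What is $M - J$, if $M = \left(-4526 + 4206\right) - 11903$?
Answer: $-7228$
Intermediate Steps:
$J = -4995$
$M = -12223$ ($M = -320 - 11903 = -12223$)
$M - J = -12223 - -4995 = -12223 + 4995 = -7228$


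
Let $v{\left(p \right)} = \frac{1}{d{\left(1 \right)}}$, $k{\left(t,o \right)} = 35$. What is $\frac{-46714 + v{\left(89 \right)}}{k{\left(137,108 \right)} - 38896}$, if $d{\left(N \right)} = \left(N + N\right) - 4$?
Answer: $\frac{93429}{77722} \approx 1.2021$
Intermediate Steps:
$d{\left(N \right)} = -4 + 2 N$ ($d{\left(N \right)} = 2 N - 4 = -4 + 2 N$)
$v{\left(p \right)} = - \frac{1}{2}$ ($v{\left(p \right)} = \frac{1}{-4 + 2 \cdot 1} = \frac{1}{-4 + 2} = \frac{1}{-2} = - \frac{1}{2}$)
$\frac{-46714 + v{\left(89 \right)}}{k{\left(137,108 \right)} - 38896} = \frac{-46714 - \frac{1}{2}}{35 - 38896} = - \frac{93429}{2 \left(-38861\right)} = \left(- \frac{93429}{2}\right) \left(- \frac{1}{38861}\right) = \frac{93429}{77722}$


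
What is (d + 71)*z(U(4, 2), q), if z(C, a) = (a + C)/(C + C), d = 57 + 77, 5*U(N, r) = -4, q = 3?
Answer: -2255/8 ≈ -281.88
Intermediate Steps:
U(N, r) = -⅘ (U(N, r) = (⅕)*(-4) = -⅘)
d = 134
z(C, a) = (C + a)/(2*C) (z(C, a) = (C + a)/((2*C)) = (C + a)*(1/(2*C)) = (C + a)/(2*C))
(d + 71)*z(U(4, 2), q) = (134 + 71)*((-⅘ + 3)/(2*(-⅘))) = 205*((½)*(-5/4)*(11/5)) = 205*(-11/8) = -2255/8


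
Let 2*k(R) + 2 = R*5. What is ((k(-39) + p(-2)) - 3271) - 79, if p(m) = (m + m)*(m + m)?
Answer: -6865/2 ≈ -3432.5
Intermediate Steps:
p(m) = 4*m² (p(m) = (2*m)*(2*m) = 4*m²)
k(R) = -1 + 5*R/2 (k(R) = -1 + (R*5)/2 = -1 + (5*R)/2 = -1 + 5*R/2)
((k(-39) + p(-2)) - 3271) - 79 = (((-1 + (5/2)*(-39)) + 4*(-2)²) - 3271) - 79 = (((-1 - 195/2) + 4*4) - 3271) - 79 = ((-197/2 + 16) - 3271) - 79 = (-165/2 - 3271) - 79 = -6707/2 - 79 = -6865/2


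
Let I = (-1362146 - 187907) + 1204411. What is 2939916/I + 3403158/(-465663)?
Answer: -12854971928/812892377 ≈ -15.814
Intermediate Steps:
I = -345642 (I = -1550053 + 1204411 = -345642)
2939916/I + 3403158/(-465663) = 2939916/(-345642) + 3403158/(-465663) = 2939916*(-1/345642) + 3403158*(-1/465663) = -489986/57607 - 103126/14111 = -12854971928/812892377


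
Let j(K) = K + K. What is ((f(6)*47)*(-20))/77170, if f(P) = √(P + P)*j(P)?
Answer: -2256*√3/7717 ≈ -0.50635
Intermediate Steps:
j(K) = 2*K
f(P) = 2*√2*P^(3/2) (f(P) = √(P + P)*(2*P) = √(2*P)*(2*P) = (√2*√P)*(2*P) = 2*√2*P^(3/2))
((f(6)*47)*(-20))/77170 = (((2*√2*6^(3/2))*47)*(-20))/77170 = (((2*√2*(6*√6))*47)*(-20))*(1/77170) = (((24*√3)*47)*(-20))*(1/77170) = ((1128*√3)*(-20))*(1/77170) = -22560*√3*(1/77170) = -2256*√3/7717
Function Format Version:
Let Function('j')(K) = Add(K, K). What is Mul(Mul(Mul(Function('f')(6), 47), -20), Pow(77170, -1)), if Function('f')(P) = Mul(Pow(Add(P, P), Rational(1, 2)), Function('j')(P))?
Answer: Mul(Rational(-2256, 7717), Pow(3, Rational(1, 2))) ≈ -0.50635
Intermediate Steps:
Function('j')(K) = Mul(2, K)
Function('f')(P) = Mul(2, Pow(2, Rational(1, 2)), Pow(P, Rational(3, 2))) (Function('f')(P) = Mul(Pow(Add(P, P), Rational(1, 2)), Mul(2, P)) = Mul(Pow(Mul(2, P), Rational(1, 2)), Mul(2, P)) = Mul(Mul(Pow(2, Rational(1, 2)), Pow(P, Rational(1, 2))), Mul(2, P)) = Mul(2, Pow(2, Rational(1, 2)), Pow(P, Rational(3, 2))))
Mul(Mul(Mul(Function('f')(6), 47), -20), Pow(77170, -1)) = Mul(Mul(Mul(Mul(2, Pow(2, Rational(1, 2)), Pow(6, Rational(3, 2))), 47), -20), Pow(77170, -1)) = Mul(Mul(Mul(Mul(2, Pow(2, Rational(1, 2)), Mul(6, Pow(6, Rational(1, 2)))), 47), -20), Rational(1, 77170)) = Mul(Mul(Mul(Mul(24, Pow(3, Rational(1, 2))), 47), -20), Rational(1, 77170)) = Mul(Mul(Mul(1128, Pow(3, Rational(1, 2))), -20), Rational(1, 77170)) = Mul(Mul(-22560, Pow(3, Rational(1, 2))), Rational(1, 77170)) = Mul(Rational(-2256, 7717), Pow(3, Rational(1, 2)))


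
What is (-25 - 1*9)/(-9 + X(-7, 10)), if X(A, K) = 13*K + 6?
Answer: -34/127 ≈ -0.26772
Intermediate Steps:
X(A, K) = 6 + 13*K
(-25 - 1*9)/(-9 + X(-7, 10)) = (-25 - 1*9)/(-9 + (6 + 13*10)) = (-25 - 9)/(-9 + (6 + 130)) = -34/(-9 + 136) = -34/127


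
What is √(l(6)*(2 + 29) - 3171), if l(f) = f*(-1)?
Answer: 3*I*√373 ≈ 57.94*I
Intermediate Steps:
l(f) = -f
√(l(6)*(2 + 29) - 3171) = √((-1*6)*(2 + 29) - 3171) = √(-6*31 - 3171) = √(-186 - 3171) = √(-3357) = 3*I*√373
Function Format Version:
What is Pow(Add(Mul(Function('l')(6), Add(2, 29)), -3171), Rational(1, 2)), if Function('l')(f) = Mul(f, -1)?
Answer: Mul(3, I, Pow(373, Rational(1, 2))) ≈ Mul(57.940, I)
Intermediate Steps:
Function('l')(f) = Mul(-1, f)
Pow(Add(Mul(Function('l')(6), Add(2, 29)), -3171), Rational(1, 2)) = Pow(Add(Mul(Mul(-1, 6), Add(2, 29)), -3171), Rational(1, 2)) = Pow(Add(Mul(-6, 31), -3171), Rational(1, 2)) = Pow(Add(-186, -3171), Rational(1, 2)) = Pow(-3357, Rational(1, 2)) = Mul(3, I, Pow(373, Rational(1, 2)))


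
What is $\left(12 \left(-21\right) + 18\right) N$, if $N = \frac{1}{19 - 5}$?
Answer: $- \frac{117}{7} \approx -16.714$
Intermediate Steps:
$N = \frac{1}{14} \approx 0.071429$
$\left(12 \left(-21\right) + 18\right) N = \left(12 \left(-21\right) + 18\right) \frac{1}{14} = \left(-252 + 18\right) \frac{1}{14} = \left(-234\right) \frac{1}{14} = - \frac{117}{7}$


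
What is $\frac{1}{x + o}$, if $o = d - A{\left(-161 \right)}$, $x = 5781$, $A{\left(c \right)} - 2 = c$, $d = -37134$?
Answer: $- \frac{1}{31194} \approx -3.2057 \cdot 10^{-5}$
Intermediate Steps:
$A{\left(c \right)} = 2 + c$
$o = -36975$ ($o = -37134 - \left(2 - 161\right) = -37134 - -159 = -37134 + 159 = -36975$)
$\frac{1}{x + o} = \frac{1}{5781 - 36975} = \frac{1}{-31194} = - \frac{1}{31194}$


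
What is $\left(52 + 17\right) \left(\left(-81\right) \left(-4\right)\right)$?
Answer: $22356$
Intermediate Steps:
$\left(52 + 17\right) \left(\left(-81\right) \left(-4\right)\right) = 69 \cdot 324 = 22356$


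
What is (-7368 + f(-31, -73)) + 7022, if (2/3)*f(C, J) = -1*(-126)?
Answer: -157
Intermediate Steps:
f(C, J) = 189 (f(C, J) = 3*(-1*(-126))/2 = (3/2)*126 = 189)
(-7368 + f(-31, -73)) + 7022 = (-7368 + 189) + 7022 = -7179 + 7022 = -157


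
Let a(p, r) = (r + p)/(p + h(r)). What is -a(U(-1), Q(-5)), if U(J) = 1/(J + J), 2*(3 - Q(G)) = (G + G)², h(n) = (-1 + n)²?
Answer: 95/4607 ≈ 0.020621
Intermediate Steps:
Q(G) = 3 - 2*G² (Q(G) = 3 - (G + G)²/2 = 3 - 4*G²/2 = 3 - 2*G²)
U(J) = 1/(2*J)
a(p, r) = (p + r)/(p + (-1 + r)²) (a(p, r) = (r + p)/(p + (-1 + r)²) = (p + r)/(p + (-1 + r)²))
-a(U(-1), Q(-5)) = -((½)/(-1) + (3 - 2*(-5)²))/((½)/(-1) + (-1 + (3 - 2*(-5)²))²) = -((½)*(-1) + (3 - 2*25))/((½)*(-1) + (-1 + (3 - 2*25))²) = -(-½ + (3 - 50))/(-½ + (-1 + (3 - 50))²) = -(-½ - 47)/(-½ + (-1 - 47)²) = -(-95)/((-½ + (-48)²)*2) = -(-95)/((-½ + 2304)*2) = -(-95)/(4607/2*2) = -2*(-95)/(4607*2) = -1*(-95/4607) = 95/4607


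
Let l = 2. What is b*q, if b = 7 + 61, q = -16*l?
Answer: -2176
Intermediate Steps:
q = -32 (q = -16*2 = -32)
b = 68
b*q = 68*(-32) = -2176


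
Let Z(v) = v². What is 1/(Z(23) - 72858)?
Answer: -1/72329 ≈ -1.3826e-5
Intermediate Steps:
1/(Z(23) - 72858) = 1/(23² - 72858) = 1/(529 - 72858) = 1/(-72329) = -1/72329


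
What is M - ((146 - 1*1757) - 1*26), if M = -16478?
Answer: -14841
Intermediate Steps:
M - ((146 - 1*1757) - 1*26) = -16478 - ((146 - 1*1757) - 1*26) = -16478 - ((146 - 1757) - 26) = -16478 - (-1611 - 26) = -16478 - 1*(-1637) = -16478 + 1637 = -14841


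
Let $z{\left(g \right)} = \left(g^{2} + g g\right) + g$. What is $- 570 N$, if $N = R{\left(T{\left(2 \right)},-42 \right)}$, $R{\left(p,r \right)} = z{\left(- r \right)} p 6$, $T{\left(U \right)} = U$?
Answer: $-24418800$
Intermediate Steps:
$z{\left(g \right)} = g + 2 g^{2}$ ($z{\left(g \right)} = \left(g^{2} + g^{2}\right) + g = 2 g^{2} + g = g + 2 g^{2}$)
$R{\left(p,r \right)} = - 6 p r \left(1 - 2 r\right)$ ($R{\left(p,r \right)} = - r \left(1 + 2 \left(- r\right)\right) p 6 = - r \left(1 - 2 r\right) p 6 = - p r \left(1 - 2 r\right) 6 = - 6 p r \left(1 - 2 r\right)$)
$N = 42840$ ($N = 6 \cdot 2 \left(-42\right) \left(-1 + 2 \left(-42\right)\right) = 6 \cdot 2 \left(-42\right) \left(-1 - 84\right) = 6 \cdot 2 \left(-42\right) \left(-85\right) = 42840$)
$- 570 N = \left(-570\right) 42840 = -24418800$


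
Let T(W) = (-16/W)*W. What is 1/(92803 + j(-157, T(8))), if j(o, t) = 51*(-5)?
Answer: 1/92548 ≈ 1.0805e-5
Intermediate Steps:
T(W) = -16
j(o, t) = -255
1/(92803 + j(-157, T(8))) = 1/(92803 - 255) = 1/92548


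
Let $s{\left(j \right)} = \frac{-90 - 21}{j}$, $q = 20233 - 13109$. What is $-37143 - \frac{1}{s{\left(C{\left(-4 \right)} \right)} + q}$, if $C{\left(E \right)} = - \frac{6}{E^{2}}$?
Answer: $- \frac{275601061}{7420} \approx -37143.0$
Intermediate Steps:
$C{\left(E \right)} = - \frac{6}{E^{2}}$
$q = 7124$
$s{\left(j \right)} = - \frac{111}{j}$
$-37143 - \frac{1}{s{\left(C{\left(-4 \right)} \right)} + q} = -37143 - \frac{1}{- \frac{111}{\left(-6\right) \frac{1}{16}} + 7124} = -37143 - \frac{1}{- \frac{111}{- \frac{3}{8}} + 7124} = -37143 - \frac{1}{\left(-111\right) \left(- \frac{8}{3}\right) + 7124} = -37143 - \frac{1}{296 + 7124} = -37143 - \frac{1}{7420} = - \frac{275601061}{7420}$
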